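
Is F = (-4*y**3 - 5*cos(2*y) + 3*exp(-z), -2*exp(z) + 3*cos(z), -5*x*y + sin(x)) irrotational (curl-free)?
No, ∇×F = (-5*x + 2*exp(z) + 3*sin(z), 5*y - cos(x) - 3*exp(-z), 12*y**2 - 10*sin(2*y))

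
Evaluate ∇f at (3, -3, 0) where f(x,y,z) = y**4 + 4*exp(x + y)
(4, -104, 0)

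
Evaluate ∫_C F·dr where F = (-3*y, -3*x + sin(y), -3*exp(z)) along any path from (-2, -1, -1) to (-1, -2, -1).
-cos(2) + cos(1)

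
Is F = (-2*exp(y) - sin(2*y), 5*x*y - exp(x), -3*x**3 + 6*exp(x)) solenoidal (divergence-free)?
No, ∇·F = 5*x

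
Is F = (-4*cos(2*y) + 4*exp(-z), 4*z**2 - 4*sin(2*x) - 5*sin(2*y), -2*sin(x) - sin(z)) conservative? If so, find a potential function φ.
No, ∇×F = (-8*z, 2*cos(x) - 4*exp(-z), -8*sin(2*y) - 8*cos(2*x)) ≠ 0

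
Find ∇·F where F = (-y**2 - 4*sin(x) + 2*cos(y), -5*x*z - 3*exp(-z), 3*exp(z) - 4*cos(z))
3*exp(z) + 4*sin(z) - 4*cos(x)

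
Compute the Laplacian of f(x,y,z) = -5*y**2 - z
-10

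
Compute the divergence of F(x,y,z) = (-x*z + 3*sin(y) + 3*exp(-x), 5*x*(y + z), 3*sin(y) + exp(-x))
5*x - z - 3*exp(-x)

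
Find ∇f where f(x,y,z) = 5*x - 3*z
(5, 0, -3)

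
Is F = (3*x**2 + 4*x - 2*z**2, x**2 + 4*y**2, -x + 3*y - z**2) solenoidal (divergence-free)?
No, ∇·F = 6*x + 8*y - 2*z + 4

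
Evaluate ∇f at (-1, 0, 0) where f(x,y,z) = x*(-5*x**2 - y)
(-15, 1, 0)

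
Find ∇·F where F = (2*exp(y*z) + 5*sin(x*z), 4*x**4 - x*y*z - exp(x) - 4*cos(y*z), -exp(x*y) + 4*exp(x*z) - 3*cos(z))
-x*z + 4*x*exp(x*z) + 4*z*sin(y*z) + 5*z*cos(x*z) + 3*sin(z)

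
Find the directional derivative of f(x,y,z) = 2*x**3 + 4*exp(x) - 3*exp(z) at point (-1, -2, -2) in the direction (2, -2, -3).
sqrt(17)*(9 + 8*E + 12*exp(2))*exp(-2)/17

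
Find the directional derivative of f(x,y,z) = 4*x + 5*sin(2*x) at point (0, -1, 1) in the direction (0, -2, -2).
0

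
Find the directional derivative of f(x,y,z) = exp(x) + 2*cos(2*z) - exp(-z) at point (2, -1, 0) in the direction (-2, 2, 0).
-sqrt(2)*exp(2)/2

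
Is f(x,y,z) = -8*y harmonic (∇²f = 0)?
Yes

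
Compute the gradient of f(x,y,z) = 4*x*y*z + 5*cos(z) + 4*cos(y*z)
(4*y*z, 4*z*(x - sin(y*z)), 4*x*y - 4*y*sin(y*z) - 5*sin(z))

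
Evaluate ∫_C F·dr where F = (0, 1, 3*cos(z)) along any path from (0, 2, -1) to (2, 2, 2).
3*sin(1) + 3*sin(2)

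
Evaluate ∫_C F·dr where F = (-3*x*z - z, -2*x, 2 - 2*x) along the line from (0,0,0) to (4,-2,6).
-112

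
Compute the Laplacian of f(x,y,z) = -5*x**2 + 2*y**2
-6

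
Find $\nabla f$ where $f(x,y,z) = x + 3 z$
(1, 0, 3)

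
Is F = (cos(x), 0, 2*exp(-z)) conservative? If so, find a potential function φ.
Yes, F is conservative. φ = sin(x) - 2*exp(-z)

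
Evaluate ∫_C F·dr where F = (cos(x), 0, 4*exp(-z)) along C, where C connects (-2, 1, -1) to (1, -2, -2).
-4*exp(2) + sin(1) + sin(2) + 4*E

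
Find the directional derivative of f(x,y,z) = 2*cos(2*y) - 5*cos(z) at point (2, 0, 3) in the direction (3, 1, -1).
-5*sqrt(11)*sin(3)/11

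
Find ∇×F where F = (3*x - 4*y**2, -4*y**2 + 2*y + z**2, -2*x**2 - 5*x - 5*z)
(-2*z, 4*x + 5, 8*y)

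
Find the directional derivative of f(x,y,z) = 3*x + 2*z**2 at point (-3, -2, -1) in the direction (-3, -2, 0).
-9*sqrt(13)/13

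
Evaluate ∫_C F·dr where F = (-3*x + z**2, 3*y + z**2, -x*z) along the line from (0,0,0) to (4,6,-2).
38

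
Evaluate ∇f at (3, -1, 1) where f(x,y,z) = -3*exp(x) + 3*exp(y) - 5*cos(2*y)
(-3*exp(3), -10*sin(2) + 3*exp(-1), 0)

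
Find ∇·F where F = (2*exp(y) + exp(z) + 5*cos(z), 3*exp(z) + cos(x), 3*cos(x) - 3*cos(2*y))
0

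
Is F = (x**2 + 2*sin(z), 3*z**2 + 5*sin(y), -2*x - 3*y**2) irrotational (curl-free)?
No, ∇×F = (-6*y - 6*z, 2*cos(z) + 2, 0)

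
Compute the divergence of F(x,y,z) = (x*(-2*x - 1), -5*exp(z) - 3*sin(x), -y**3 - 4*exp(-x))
-4*x - 1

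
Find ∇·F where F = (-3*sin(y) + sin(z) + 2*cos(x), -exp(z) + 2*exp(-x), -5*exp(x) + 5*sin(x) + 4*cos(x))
-2*sin(x)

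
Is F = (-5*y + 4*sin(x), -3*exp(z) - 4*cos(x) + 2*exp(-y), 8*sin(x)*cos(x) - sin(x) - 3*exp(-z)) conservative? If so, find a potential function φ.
No, ∇×F = (3*exp(z), cos(x) - 8*cos(2*x), 4*sin(x) + 5) ≠ 0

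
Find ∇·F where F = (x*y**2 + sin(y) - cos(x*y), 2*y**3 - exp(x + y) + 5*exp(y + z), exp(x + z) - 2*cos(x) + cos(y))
7*y**2 + y*sin(x*y) - exp(x + y) + exp(x + z) + 5*exp(y + z)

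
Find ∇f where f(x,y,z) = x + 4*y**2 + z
(1, 8*y, 1)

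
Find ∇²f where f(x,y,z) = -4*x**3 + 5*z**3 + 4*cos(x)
-24*x + 30*z - 4*cos(x)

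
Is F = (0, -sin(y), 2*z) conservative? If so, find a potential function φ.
Yes, F is conservative. φ = z**2 + cos(y)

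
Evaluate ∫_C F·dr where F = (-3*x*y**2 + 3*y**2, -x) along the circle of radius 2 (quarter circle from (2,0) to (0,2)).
-4 - pi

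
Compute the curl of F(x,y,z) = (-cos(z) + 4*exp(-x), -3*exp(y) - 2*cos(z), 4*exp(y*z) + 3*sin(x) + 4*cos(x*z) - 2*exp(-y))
(4*z*exp(y*z) - 2*sin(z) + 2*exp(-y), 4*z*sin(x*z) + sin(z) - 3*cos(x), 0)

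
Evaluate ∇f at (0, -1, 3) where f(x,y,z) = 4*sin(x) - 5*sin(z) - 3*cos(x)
(4, 0, -5*cos(3))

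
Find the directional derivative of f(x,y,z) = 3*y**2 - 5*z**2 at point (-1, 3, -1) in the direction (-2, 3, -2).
2*sqrt(17)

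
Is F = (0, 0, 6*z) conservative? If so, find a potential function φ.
Yes, F is conservative. φ = 3*z**2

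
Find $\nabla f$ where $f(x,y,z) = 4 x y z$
(4*y*z, 4*x*z, 4*x*y)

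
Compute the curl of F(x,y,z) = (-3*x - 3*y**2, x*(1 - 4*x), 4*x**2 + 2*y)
(2, -8*x, -8*x + 6*y + 1)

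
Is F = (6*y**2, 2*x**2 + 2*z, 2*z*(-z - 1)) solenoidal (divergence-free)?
No, ∇·F = -4*z - 2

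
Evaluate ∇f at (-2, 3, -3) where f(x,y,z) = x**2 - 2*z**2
(-4, 0, 12)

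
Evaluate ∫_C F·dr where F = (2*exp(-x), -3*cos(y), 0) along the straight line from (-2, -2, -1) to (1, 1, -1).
-3*sin(2) - 3*sin(1) - 2*exp(-1) + 2*exp(2)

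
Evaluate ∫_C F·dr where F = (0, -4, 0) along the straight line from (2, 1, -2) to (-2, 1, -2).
0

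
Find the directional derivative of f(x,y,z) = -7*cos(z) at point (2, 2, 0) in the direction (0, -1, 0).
0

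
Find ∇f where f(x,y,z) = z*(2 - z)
(0, 0, 2 - 2*z)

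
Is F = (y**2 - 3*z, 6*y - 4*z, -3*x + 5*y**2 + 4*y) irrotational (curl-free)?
No, ∇×F = (10*y + 8, 0, -2*y)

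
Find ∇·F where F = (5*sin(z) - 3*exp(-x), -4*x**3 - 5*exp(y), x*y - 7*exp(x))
-5*exp(y) + 3*exp(-x)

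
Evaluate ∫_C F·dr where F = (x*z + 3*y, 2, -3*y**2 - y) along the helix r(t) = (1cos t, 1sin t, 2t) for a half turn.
-4*pi - 4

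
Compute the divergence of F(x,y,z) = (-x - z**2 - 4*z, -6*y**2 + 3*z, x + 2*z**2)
-12*y + 4*z - 1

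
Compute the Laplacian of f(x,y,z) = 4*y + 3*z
0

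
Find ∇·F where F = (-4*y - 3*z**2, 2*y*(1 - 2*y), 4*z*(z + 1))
-8*y + 8*z + 6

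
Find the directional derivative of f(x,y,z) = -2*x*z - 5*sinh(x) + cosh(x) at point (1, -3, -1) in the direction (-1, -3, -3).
sqrt(19)*(-sinh(1) + 4 + 5*cosh(1))/19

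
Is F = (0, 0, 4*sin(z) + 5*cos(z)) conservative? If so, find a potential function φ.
Yes, F is conservative. φ = 5*sin(z) - 4*cos(z)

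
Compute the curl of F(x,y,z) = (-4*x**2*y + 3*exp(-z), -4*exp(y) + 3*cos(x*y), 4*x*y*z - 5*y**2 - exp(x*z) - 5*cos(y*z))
(4*x*z - 10*y + 5*z*sin(y*z), -4*y*z + z*exp(x*z) - 3*exp(-z), 4*x**2 - 3*y*sin(x*y))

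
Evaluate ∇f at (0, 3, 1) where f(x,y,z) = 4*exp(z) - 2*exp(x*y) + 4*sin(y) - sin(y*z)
(-6, 3*cos(3), -3*cos(3) + 4*E)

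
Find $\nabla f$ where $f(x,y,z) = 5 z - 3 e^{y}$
(0, -3*exp(y), 5)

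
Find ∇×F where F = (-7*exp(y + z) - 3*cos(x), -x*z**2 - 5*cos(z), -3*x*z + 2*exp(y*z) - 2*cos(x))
(2*x*z + 2*z*exp(y*z) - 5*sin(z), 3*z - 7*exp(y + z) - 2*sin(x), -z**2 + 7*exp(y + z))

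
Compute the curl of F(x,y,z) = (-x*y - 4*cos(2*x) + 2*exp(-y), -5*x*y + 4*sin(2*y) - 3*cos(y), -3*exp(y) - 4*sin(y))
(-3*exp(y) - 4*cos(y), 0, x - 5*y + 2*exp(-y))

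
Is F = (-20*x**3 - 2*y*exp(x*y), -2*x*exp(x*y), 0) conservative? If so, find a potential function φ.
Yes, F is conservative. φ = -5*x**4 - 2*exp(x*y)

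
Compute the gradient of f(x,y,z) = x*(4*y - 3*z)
(4*y - 3*z, 4*x, -3*x)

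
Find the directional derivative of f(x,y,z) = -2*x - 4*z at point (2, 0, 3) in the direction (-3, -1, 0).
3*sqrt(10)/5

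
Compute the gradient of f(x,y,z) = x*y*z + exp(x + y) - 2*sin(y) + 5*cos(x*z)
(y*z - 5*z*sin(x*z) + exp(x + y), x*z + exp(x + y) - 2*cos(y), x*(y - 5*sin(x*z)))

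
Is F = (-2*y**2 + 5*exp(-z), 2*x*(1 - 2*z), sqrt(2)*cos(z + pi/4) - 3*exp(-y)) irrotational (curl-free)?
No, ∇×F = (4*x + 3*exp(-y), -5*exp(-z), 4*y - 4*z + 2)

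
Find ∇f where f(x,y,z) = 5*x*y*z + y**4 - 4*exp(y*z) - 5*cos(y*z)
(5*y*z, 5*x*z + 4*y**3 - 4*z*exp(y*z) + 5*z*sin(y*z), y*(5*x - 4*exp(y*z) + 5*sin(y*z)))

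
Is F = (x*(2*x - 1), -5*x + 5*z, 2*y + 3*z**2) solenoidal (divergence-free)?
No, ∇·F = 4*x + 6*z - 1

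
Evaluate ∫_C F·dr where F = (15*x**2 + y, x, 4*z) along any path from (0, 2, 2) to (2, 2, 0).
36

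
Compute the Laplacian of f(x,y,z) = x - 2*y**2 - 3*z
-4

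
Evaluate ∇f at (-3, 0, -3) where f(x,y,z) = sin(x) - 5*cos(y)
(cos(3), 0, 0)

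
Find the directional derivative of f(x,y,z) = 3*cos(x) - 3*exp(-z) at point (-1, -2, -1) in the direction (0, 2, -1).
-3*sqrt(5)*E/5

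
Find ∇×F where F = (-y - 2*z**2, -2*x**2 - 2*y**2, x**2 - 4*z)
(0, -2*x - 4*z, 1 - 4*x)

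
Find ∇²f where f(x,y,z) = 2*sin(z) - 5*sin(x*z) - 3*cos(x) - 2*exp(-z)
5*x**2*sin(x*z) + 5*z**2*sin(x*z) - 2*sin(z) + 3*cos(x) - 2*exp(-z)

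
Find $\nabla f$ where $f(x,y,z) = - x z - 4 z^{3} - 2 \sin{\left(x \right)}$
(-z - 2*cos(x), 0, -x - 12*z**2)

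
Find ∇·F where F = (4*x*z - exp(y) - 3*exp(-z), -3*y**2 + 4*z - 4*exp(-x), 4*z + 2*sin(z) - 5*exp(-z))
-6*y + 4*z + 2*cos(z) + 4 + 5*exp(-z)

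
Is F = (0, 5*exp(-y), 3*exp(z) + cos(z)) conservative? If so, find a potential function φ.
Yes, F is conservative. φ = 3*exp(z) + sin(z) - 5*exp(-y)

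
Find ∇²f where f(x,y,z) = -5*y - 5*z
0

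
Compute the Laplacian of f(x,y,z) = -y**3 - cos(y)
-6*y + cos(y)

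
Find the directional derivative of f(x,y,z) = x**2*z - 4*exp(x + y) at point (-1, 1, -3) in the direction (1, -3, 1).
15*sqrt(11)/11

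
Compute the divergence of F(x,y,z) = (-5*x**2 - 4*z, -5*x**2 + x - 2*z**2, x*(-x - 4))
-10*x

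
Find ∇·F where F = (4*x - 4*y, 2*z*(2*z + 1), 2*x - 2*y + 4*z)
8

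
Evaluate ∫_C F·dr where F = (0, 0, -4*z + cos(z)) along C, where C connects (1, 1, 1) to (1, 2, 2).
-6 - sin(1) + sin(2)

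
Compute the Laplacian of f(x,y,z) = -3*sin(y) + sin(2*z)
3*sin(y) - 4*sin(2*z)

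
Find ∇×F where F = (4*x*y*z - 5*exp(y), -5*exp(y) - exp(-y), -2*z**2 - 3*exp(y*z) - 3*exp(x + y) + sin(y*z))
(-3*z*exp(y*z) + z*cos(y*z) - 3*exp(x + y), 4*x*y + 3*exp(x + y), -4*x*z + 5*exp(y))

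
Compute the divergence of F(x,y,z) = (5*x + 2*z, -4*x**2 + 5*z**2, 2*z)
7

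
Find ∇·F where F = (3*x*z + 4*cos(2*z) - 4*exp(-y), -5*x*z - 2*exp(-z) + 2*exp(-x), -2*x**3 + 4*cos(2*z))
3*z - 8*sin(2*z)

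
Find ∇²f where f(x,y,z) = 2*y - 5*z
0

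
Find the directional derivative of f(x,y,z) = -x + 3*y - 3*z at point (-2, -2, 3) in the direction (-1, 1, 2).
-sqrt(6)/3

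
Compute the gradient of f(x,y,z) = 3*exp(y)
(0, 3*exp(y), 0)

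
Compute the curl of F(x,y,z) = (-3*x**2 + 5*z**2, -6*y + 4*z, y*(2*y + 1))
(4*y - 3, 10*z, 0)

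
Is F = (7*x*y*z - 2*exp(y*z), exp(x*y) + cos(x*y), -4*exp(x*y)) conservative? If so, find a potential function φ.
No, ∇×F = (-4*x*exp(x*y), y*(7*x + 4*exp(x*y) - 2*exp(y*z)), -7*x*z + y*exp(x*y) - y*sin(x*y) + 2*z*exp(y*z)) ≠ 0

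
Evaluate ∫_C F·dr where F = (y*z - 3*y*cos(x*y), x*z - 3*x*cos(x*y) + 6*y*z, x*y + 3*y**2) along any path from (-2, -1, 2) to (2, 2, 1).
-3*sin(4) + 3*sin(2) + 6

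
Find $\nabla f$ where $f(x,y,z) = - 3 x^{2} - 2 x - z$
(-6*x - 2, 0, -1)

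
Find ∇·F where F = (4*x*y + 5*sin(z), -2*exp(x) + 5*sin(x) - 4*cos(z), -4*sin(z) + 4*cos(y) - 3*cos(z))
4*y + 3*sin(z) - 4*cos(z)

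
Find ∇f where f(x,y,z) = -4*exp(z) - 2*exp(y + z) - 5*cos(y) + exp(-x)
(-exp(-x), -2*exp(y + z) + 5*sin(y), 2*(-exp(y) - 2)*exp(z))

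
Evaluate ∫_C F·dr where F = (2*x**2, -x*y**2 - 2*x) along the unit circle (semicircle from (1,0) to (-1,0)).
-9*pi/8 - 4/3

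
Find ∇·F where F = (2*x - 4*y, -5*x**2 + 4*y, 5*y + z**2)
2*z + 6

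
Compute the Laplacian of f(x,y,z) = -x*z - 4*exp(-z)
-4*exp(-z)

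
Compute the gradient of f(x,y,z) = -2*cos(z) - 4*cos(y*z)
(0, 4*z*sin(y*z), 4*y*sin(y*z) + 2*sin(z))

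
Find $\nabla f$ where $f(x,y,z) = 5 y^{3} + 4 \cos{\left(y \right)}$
(0, 15*y**2 - 4*sin(y), 0)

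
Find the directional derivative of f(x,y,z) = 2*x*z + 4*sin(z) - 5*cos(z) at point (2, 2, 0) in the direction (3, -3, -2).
-8*sqrt(22)/11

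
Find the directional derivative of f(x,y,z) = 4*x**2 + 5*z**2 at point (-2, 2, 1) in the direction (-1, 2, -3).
-sqrt(14)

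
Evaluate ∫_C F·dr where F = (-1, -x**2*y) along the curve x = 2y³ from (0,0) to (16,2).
-144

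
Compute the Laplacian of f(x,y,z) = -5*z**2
-10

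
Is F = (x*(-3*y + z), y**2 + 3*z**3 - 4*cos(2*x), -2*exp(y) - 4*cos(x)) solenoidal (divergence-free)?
No, ∇·F = -y + z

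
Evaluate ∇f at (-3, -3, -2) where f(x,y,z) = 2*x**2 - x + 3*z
(-13, 0, 3)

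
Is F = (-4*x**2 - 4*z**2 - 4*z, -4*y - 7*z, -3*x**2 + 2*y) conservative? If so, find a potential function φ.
No, ∇×F = (9, 6*x - 8*z - 4, 0) ≠ 0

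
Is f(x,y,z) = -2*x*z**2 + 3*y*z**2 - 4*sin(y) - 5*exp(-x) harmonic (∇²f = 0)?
No, ∇²f = -4*x + 6*y + 4*sin(y) - 5*exp(-x)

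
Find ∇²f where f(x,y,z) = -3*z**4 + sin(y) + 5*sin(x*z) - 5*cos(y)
-5*x**2*sin(x*z) - 5*z**2*sin(x*z) - 36*z**2 - sin(y) + 5*cos(y)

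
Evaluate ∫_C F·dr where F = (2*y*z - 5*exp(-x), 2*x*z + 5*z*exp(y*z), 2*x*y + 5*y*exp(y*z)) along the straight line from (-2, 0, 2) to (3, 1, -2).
-5*exp(2) - 17 + 5*exp(-3) + 5*exp(-2)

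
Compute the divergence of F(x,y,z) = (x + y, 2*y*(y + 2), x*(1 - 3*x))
4*y + 5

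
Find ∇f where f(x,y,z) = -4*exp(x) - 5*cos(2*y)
(-4*exp(x), 10*sin(2*y), 0)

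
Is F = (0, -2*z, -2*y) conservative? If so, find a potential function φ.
Yes, F is conservative. φ = -2*y*z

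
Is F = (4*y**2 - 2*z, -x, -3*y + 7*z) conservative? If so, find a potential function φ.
No, ∇×F = (-3, -2, -8*y - 1) ≠ 0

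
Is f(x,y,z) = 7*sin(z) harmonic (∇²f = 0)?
No, ∇²f = -7*sin(z)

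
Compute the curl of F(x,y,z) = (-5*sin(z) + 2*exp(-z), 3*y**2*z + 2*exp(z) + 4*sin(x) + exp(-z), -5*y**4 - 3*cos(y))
(-20*y**3 - 3*y**2 - 2*exp(z) + 3*sin(y) + exp(-z), -5*cos(z) - 2*exp(-z), 4*cos(x))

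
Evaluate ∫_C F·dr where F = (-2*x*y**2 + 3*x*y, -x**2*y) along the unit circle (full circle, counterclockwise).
0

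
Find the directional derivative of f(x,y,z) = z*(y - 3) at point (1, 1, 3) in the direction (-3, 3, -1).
11*sqrt(19)/19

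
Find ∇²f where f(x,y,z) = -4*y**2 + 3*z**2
-2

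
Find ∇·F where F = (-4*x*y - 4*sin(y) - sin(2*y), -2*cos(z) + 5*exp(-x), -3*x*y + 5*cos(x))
-4*y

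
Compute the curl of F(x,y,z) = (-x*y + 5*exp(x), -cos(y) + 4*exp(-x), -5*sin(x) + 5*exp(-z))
(0, 5*cos(x), x - 4*exp(-x))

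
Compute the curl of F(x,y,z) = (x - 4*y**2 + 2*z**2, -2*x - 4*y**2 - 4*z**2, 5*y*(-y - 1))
(-10*y + 8*z - 5, 4*z, 8*y - 2)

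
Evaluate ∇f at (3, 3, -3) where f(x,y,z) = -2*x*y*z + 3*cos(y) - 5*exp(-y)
(18, -3*sin(3) + 5*exp(-3) + 18, -18)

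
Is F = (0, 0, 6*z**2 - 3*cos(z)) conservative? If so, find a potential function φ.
Yes, F is conservative. φ = 2*z**3 - 3*sin(z)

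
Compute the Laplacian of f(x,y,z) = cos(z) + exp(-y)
-cos(z) + exp(-y)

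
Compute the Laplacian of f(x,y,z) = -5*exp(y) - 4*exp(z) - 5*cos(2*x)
-5*exp(y) - 4*exp(z) + 20*cos(2*x)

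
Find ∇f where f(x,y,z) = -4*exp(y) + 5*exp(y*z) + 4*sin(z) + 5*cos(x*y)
(-5*y*sin(x*y), -5*x*sin(x*y) + 5*z*exp(y*z) - 4*exp(y), 5*y*exp(y*z) + 4*cos(z))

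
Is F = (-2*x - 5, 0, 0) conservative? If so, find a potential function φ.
Yes, F is conservative. φ = x*(-x - 5)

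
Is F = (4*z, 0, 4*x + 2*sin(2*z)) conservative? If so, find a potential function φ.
Yes, F is conservative. φ = 4*x*z - cos(2*z)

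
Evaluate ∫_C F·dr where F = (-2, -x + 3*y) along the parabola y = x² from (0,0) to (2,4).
44/3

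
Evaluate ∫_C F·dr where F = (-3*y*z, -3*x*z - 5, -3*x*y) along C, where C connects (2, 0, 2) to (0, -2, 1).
10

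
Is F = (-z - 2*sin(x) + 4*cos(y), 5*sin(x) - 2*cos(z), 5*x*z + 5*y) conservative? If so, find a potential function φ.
No, ∇×F = (5 - 2*sin(z), -5*z - 1, 4*sin(y) + 5*cos(x)) ≠ 0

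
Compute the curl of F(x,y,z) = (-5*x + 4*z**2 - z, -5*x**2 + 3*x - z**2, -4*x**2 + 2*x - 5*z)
(2*z, 8*x + 8*z - 3, 3 - 10*x)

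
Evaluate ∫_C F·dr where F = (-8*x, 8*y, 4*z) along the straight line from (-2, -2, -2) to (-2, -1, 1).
-18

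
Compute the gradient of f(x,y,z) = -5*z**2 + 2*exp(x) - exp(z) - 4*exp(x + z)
(2*exp(x) - 4*exp(x + z), 0, -10*z - exp(z) - 4*exp(x + z))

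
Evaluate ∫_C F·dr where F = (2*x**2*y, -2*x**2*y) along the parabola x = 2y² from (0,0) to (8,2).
10496/21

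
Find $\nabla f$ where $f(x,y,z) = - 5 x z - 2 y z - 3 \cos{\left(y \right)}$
(-5*z, -2*z + 3*sin(y), -5*x - 2*y)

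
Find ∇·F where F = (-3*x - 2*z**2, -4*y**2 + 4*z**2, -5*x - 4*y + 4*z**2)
-8*y + 8*z - 3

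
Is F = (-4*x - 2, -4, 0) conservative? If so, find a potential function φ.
Yes, F is conservative. φ = -2*x**2 - 2*x - 4*y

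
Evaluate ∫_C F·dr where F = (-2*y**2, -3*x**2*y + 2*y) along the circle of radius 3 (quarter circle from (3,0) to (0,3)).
-63/4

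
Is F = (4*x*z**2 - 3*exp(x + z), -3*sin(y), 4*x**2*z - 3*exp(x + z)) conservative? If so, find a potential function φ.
Yes, F is conservative. φ = 2*x**2*z**2 - 3*exp(x + z) + 3*cos(y)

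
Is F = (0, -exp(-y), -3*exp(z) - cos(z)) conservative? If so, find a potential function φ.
Yes, F is conservative. φ = -3*exp(z) - sin(z) + exp(-y)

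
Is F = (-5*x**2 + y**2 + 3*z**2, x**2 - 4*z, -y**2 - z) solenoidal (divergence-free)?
No, ∇·F = -10*x - 1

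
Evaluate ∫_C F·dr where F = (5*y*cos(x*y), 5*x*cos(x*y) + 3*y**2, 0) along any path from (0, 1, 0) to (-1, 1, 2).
-5*sin(1)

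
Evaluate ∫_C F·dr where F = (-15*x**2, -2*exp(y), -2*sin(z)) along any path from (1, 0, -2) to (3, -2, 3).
-128 + 2*cos(3) - 2*exp(-2) - 2*cos(2)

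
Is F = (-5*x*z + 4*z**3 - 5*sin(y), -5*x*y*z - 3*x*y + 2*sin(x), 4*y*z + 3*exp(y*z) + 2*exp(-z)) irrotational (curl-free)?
No, ∇×F = (5*x*y + 3*z*exp(y*z) + 4*z, -5*x + 12*z**2, -5*y*z - 3*y + 2*cos(x) + 5*cos(y))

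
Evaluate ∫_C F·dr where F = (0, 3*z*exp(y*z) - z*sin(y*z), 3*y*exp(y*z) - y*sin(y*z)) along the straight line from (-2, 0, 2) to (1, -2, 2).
-4 + cos(4) + 3*exp(-4)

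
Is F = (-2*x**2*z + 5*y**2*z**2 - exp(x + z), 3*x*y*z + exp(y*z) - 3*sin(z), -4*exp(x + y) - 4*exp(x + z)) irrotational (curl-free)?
No, ∇×F = (-3*x*y - y*exp(y*z) - 4*exp(x + y) + 3*cos(z), -2*x**2 + 10*y**2*z + 4*exp(x + y) + 3*exp(x + z), y*z*(3 - 10*z))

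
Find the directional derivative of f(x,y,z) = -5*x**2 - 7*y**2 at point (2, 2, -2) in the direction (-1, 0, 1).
10*sqrt(2)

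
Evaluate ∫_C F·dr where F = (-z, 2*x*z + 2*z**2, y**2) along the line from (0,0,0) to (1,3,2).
17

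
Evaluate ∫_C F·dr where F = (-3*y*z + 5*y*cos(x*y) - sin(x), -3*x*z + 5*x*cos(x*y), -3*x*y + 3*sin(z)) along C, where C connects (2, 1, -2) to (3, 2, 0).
-15 - 5*sin(2) + 5*sin(6) + cos(3) + 2*cos(2)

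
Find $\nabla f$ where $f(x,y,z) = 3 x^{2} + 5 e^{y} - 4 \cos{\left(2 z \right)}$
(6*x, 5*exp(y), 8*sin(2*z))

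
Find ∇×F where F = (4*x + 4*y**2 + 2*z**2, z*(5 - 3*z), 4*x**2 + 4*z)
(6*z - 5, -8*x + 4*z, -8*y)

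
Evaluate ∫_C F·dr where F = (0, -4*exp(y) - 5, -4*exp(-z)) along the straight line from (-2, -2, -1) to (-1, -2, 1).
-8*sinh(1)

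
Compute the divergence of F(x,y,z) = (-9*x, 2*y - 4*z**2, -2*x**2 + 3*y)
-7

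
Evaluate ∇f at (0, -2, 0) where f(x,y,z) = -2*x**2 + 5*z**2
(0, 0, 0)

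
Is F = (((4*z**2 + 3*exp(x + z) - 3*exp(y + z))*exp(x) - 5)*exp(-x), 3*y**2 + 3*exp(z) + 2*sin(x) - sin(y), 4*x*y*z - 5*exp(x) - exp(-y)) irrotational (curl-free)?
No, ∇×F = (4*x*z - 3*exp(z) + exp(-y), -4*y*z + 8*z + 5*exp(x) + 3*exp(x + z) - 3*exp(y + z), 3*exp(y + z) + 2*cos(x))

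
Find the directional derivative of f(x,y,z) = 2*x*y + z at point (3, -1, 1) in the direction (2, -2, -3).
-19*sqrt(17)/17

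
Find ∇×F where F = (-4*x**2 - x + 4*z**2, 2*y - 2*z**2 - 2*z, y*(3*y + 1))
(6*y + 4*z + 3, 8*z, 0)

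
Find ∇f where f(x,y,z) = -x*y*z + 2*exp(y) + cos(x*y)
(-y*(z + sin(x*y)), -x*z - x*sin(x*y) + 2*exp(y), -x*y)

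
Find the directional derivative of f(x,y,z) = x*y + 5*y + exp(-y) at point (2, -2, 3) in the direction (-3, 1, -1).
sqrt(11)*(13 - exp(2))/11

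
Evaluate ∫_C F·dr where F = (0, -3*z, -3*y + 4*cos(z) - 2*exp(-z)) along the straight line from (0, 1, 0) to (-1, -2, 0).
0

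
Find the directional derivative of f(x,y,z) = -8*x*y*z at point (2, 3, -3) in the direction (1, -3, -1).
-24*sqrt(11)/11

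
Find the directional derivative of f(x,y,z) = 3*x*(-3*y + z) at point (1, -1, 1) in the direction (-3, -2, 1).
-15*sqrt(14)/14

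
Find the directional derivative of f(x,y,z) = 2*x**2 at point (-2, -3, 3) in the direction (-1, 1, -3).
8*sqrt(11)/11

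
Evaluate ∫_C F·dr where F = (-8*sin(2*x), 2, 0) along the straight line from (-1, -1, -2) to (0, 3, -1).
12 - 4*cos(2)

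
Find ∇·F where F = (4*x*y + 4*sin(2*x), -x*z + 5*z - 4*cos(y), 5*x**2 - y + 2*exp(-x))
4*y + 4*sin(y) + 8*cos(2*x)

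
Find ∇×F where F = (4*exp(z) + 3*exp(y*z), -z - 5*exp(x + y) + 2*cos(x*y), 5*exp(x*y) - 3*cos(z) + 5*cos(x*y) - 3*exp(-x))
(5*x*exp(x*y) - 5*x*sin(x*y) + 1, -5*y*exp(x*y) + 3*y*exp(y*z) + 5*y*sin(x*y) + 4*exp(z) - 3*exp(-x), -2*y*sin(x*y) - 3*z*exp(y*z) - 5*exp(x + y))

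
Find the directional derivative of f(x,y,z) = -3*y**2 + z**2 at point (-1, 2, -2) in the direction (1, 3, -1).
-32*sqrt(11)/11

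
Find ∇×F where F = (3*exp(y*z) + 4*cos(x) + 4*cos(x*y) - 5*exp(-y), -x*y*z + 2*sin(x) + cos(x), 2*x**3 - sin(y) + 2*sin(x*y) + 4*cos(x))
(x*y + 2*x*cos(x*y) - cos(y), -6*x**2 + 3*y*exp(y*z) - 2*y*cos(x*y) + 4*sin(x), 4*x*sin(x*y) - y*z - 3*z*exp(y*z) - sin(x) + 2*cos(x) - 5*exp(-y))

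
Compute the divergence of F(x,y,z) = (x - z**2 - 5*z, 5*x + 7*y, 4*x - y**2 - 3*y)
8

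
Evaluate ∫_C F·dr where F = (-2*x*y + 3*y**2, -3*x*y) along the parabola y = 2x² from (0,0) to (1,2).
-17/5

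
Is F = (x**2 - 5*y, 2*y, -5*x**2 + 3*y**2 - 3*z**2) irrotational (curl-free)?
No, ∇×F = (6*y, 10*x, 5)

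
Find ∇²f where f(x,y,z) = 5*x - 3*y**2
-6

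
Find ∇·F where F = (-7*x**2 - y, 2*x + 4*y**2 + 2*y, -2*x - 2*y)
-14*x + 8*y + 2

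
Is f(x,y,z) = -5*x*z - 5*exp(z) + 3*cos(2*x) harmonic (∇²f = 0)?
No, ∇²f = -5*exp(z) - 12*cos(2*x)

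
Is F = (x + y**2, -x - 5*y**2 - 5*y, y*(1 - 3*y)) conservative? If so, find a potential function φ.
No, ∇×F = (1 - 6*y, 0, -2*y - 1) ≠ 0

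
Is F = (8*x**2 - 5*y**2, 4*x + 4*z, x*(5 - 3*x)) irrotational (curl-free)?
No, ∇×F = (-4, 6*x - 5, 10*y + 4)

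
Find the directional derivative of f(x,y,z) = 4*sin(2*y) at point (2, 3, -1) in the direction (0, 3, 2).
24*sqrt(13)*cos(6)/13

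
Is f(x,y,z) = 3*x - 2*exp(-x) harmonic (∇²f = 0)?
No, ∇²f = -2*exp(-x)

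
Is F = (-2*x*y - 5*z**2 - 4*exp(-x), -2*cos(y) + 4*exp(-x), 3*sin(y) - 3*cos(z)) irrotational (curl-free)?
No, ∇×F = (3*cos(y), -10*z, 2*x - 4*exp(-x))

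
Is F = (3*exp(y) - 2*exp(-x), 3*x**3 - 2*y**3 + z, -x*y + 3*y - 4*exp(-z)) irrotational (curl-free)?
No, ∇×F = (2 - x, y, 9*x**2 - 3*exp(y))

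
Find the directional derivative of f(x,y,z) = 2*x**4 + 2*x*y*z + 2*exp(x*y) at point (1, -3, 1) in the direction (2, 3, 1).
sqrt(14)*(-3 + 2*exp(3))*exp(-3)/7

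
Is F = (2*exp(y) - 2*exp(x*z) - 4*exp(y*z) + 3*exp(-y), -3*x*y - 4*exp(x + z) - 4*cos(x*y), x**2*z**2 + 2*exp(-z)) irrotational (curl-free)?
No, ∇×F = (4*exp(x + z), -2*x*z**2 - 2*x*exp(x*z) - 4*y*exp(y*z), 4*y*sin(x*y) - 3*y + 4*z*exp(y*z) - 2*exp(y) - 4*exp(x + z) + 3*exp(-y))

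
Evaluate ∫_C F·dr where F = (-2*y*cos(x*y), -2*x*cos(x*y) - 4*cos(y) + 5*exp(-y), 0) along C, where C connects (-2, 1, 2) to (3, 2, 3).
-6*sin(2) - 5*exp(-2) - 2*sin(6) + 5*exp(-1) + 4*sin(1)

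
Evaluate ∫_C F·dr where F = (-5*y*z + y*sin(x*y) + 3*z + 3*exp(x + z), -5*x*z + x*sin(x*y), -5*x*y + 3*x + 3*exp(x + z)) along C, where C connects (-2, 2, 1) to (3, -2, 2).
-3*exp(-1) - cos(6) + cos(4) + 64 + 3*exp(5)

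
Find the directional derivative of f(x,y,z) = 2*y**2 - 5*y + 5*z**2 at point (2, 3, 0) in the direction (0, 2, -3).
14*sqrt(13)/13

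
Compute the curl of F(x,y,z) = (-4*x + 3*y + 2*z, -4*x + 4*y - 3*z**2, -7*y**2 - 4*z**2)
(-14*y + 6*z, 2, -7)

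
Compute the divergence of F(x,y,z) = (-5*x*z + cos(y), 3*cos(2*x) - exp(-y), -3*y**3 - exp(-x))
-5*z + exp(-y)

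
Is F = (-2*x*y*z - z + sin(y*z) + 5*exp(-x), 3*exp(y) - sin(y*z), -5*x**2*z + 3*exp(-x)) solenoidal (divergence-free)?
No, ∇·F = -5*x**2 - 2*y*z - z*cos(y*z) + 3*exp(y) - 5*exp(-x)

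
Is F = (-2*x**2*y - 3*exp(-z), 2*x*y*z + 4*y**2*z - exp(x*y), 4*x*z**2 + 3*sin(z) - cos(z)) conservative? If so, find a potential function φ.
No, ∇×F = (2*y*(-x - 2*y), -4*z**2 + 3*exp(-z), 2*x**2 + 2*y*z - y*exp(x*y)) ≠ 0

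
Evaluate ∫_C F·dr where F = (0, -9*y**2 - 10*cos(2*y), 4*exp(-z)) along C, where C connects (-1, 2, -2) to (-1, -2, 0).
10*sin(4) + 4*exp(2) + 44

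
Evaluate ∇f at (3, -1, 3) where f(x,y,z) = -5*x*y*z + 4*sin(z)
(15, -45, 4*cos(3) + 15)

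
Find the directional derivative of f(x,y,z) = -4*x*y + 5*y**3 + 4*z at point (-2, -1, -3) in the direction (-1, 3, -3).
53*sqrt(19)/19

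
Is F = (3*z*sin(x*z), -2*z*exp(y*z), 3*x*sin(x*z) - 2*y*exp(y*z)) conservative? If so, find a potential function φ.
Yes, F is conservative. φ = -2*exp(y*z) - 3*cos(x*z)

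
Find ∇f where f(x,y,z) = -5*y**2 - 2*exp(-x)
(2*exp(-x), -10*y, 0)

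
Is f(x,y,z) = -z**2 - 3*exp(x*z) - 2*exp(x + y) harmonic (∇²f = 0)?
No, ∇²f = -3*x**2*exp(x*z) - 3*z**2*exp(x*z) - 4*exp(x + y) - 2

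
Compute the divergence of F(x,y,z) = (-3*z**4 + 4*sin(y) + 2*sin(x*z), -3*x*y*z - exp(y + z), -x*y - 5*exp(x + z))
-3*x*z + 2*z*cos(x*z) - 5*exp(x + z) - exp(y + z)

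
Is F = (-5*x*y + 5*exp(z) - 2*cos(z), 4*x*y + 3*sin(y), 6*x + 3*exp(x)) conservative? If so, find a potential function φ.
No, ∇×F = (0, -3*exp(x) + 5*exp(z) + 2*sin(z) - 6, 5*x + 4*y) ≠ 0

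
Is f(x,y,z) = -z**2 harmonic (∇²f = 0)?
No, ∇²f = -2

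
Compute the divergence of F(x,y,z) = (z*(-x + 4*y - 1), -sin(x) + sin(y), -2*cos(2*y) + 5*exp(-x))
-z + cos(y)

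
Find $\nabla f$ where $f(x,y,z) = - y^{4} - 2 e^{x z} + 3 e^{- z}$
(-2*z*exp(x*z), -4*y**3, -2*x*exp(x*z) - 3*exp(-z))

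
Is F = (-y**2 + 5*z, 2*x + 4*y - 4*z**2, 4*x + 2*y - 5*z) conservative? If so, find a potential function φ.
No, ∇×F = (8*z + 2, 1, 2*y + 2) ≠ 0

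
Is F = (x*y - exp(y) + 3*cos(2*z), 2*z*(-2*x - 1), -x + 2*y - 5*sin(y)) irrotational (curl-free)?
No, ∇×F = (4*x - 5*cos(y) + 4, 1 - 6*sin(2*z), -x - 4*z + exp(y))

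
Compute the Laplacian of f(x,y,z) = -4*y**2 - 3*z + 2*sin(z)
-2*sin(z) - 8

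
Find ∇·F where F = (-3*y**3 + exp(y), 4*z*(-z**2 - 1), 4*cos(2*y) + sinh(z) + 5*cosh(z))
5*sinh(z) + cosh(z)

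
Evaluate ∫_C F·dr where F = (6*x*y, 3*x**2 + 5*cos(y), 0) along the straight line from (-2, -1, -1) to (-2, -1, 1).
0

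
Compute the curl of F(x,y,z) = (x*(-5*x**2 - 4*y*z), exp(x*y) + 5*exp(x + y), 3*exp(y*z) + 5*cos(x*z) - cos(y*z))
(z*(3*exp(y*z) + sin(y*z)), -4*x*y + 5*z*sin(x*z), 4*x*z + y*exp(x*y) + 5*exp(x + y))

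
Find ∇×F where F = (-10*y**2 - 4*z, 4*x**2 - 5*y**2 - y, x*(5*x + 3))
(0, -10*x - 7, 8*x + 20*y)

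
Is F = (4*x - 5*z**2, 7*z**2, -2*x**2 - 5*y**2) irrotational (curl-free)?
No, ∇×F = (-10*y - 14*z, 4*x - 10*z, 0)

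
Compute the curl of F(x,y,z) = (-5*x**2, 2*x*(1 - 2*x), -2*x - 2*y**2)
(-4*y, 2, 2 - 8*x)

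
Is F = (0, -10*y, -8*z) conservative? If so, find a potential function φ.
Yes, F is conservative. φ = -5*y**2 - 4*z**2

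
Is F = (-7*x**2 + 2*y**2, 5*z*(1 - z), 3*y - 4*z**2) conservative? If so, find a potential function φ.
No, ∇×F = (10*z - 2, 0, -4*y) ≠ 0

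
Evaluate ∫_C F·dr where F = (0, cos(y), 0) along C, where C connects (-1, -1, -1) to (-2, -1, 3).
0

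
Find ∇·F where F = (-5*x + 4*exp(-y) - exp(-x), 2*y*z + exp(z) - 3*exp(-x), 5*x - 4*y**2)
2*z - 5 + exp(-x)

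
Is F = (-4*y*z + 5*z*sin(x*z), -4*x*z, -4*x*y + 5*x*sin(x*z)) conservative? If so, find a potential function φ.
Yes, F is conservative. φ = -4*x*y*z - 5*cos(x*z)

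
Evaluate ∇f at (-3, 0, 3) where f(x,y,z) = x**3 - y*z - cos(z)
(27, -3, sin(3))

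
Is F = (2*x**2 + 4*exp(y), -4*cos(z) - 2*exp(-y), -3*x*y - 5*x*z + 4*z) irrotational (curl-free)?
No, ∇×F = (-3*x - 4*sin(z), 3*y + 5*z, -4*exp(y))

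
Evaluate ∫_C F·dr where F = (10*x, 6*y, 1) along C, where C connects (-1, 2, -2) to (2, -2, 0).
17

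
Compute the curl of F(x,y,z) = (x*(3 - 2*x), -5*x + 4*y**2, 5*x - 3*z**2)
(0, -5, -5)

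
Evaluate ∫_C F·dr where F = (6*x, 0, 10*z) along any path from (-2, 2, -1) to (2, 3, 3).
40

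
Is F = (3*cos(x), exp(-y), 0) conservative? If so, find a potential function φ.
Yes, F is conservative. φ = 3*sin(x) - exp(-y)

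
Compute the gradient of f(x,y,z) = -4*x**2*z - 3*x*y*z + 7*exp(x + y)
(-8*x*z - 3*y*z + 7*exp(x + y), -3*x*z + 7*exp(x + y), x*(-4*x - 3*y))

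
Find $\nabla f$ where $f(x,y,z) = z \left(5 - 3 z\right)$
(0, 0, 5 - 6*z)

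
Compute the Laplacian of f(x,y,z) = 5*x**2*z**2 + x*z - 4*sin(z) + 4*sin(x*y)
-4*x**2*sin(x*y) + 10*x**2 - 4*y**2*sin(x*y) + 10*z**2 + 4*sin(z)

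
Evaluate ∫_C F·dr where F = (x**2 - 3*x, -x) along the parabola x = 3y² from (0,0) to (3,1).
-11/2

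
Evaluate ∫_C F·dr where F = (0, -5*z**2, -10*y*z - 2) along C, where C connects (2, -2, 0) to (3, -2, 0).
0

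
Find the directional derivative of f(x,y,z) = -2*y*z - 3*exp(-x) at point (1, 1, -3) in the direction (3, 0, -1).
sqrt(10)*(2*E + 9)*exp(-1)/10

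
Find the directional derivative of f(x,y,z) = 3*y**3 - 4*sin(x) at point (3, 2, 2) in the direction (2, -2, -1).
-24 - 8*cos(3)/3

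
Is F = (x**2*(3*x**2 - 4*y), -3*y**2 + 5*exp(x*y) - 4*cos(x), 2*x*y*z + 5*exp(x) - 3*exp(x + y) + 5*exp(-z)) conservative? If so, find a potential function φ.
No, ∇×F = (2*x*z - 3*exp(x + y), -2*y*z - 5*exp(x) + 3*exp(x + y), 4*x**2 + 5*y*exp(x*y) + 4*sin(x)) ≠ 0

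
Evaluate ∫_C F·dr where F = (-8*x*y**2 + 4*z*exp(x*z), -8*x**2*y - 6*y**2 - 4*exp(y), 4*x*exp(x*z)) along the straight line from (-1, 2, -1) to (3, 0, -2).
-4*E + 4*exp(-6) + 28 + 4*exp(2)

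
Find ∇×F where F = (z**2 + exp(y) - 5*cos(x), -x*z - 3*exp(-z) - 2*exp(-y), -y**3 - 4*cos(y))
(x - 3*y**2 + 4*sin(y) - 3*exp(-z), 2*z, -z - exp(y))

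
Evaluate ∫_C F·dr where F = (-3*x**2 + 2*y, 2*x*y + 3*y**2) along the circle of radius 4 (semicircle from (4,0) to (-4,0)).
640/3 - 16*pi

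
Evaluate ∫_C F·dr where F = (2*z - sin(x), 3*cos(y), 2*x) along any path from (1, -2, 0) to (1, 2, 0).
6*sin(2)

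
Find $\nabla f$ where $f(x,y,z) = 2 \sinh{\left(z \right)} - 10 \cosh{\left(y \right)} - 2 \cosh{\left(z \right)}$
(0, -10*sinh(y), 2*exp(-z))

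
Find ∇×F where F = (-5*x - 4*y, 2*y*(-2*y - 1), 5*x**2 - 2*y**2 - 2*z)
(-4*y, -10*x, 4)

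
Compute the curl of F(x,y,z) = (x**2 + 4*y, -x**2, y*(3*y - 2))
(6*y - 2, 0, -2*x - 4)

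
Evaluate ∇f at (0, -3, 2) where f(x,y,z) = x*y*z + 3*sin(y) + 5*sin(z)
(-6, 3*cos(3), 5*cos(2))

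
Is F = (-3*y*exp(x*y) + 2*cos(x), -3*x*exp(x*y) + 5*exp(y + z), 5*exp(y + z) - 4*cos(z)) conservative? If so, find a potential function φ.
Yes, F is conservative. φ = -3*exp(x*y) + 5*exp(y + z) + 2*sin(x) - 4*sin(z)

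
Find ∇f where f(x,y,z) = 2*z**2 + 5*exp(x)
(5*exp(x), 0, 4*z)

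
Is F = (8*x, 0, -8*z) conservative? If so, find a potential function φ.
Yes, F is conservative. φ = 4*x**2 - 4*z**2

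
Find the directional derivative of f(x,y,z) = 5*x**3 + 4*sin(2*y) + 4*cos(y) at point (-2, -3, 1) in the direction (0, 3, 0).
4*sin(3) + 8*cos(6)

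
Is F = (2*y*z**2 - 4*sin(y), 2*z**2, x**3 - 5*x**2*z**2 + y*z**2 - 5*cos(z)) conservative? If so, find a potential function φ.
No, ∇×F = (z*(z - 4), -3*x**2 + 10*x*z**2 + 4*y*z, -2*z**2 + 4*cos(y)) ≠ 0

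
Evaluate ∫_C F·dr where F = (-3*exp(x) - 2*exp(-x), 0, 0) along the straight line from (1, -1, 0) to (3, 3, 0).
(3*(1 - exp(2))*exp(4) - 2*exp(2) + 2)*exp(-3)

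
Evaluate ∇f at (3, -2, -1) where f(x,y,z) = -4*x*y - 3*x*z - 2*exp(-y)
(11, -12 + 2*exp(2), -9)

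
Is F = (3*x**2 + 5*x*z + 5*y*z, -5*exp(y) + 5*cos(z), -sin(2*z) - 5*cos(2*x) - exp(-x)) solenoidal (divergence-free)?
No, ∇·F = 6*x + 5*z - 5*exp(y) - 2*cos(2*z)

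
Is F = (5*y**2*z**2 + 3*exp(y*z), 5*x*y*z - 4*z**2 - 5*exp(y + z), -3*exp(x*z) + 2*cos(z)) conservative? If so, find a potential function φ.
No, ∇×F = (-5*x*y + 8*z + 5*exp(y + z), 10*y**2*z + 3*y*exp(y*z) + 3*z*exp(x*z), z*(-10*y*z + 5*y - 3*exp(y*z))) ≠ 0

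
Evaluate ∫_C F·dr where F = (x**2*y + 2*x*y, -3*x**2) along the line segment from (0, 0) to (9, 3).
1863/4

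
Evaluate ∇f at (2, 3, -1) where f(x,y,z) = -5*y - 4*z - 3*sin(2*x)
(-6*cos(4), -5, -4)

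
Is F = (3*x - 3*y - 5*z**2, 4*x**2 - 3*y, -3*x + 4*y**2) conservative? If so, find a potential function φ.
No, ∇×F = (8*y, 3 - 10*z, 8*x + 3) ≠ 0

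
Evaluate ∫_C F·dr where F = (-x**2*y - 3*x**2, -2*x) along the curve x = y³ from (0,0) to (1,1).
-9/5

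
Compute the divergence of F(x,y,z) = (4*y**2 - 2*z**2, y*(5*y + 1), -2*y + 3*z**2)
10*y + 6*z + 1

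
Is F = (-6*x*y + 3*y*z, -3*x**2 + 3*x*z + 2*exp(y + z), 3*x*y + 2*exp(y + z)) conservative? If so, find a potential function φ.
Yes, F is conservative. φ = -3*x**2*y + 3*x*y*z + 2*exp(y + z)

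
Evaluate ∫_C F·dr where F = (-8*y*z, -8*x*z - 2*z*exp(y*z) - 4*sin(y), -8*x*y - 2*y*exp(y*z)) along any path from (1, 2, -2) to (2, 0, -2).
-30 + 2*exp(-4) - 4*cos(2)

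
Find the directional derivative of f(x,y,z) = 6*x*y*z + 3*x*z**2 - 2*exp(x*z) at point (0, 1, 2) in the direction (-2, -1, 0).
-8*sqrt(5)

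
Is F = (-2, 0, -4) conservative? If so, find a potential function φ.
Yes, F is conservative. φ = -2*x - 4*z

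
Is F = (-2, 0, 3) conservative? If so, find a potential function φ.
Yes, F is conservative. φ = -2*x + 3*z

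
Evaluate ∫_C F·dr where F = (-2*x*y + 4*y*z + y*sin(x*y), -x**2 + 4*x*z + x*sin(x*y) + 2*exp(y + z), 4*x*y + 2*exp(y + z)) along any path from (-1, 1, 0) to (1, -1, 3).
-10 - 2*E + 2*exp(2)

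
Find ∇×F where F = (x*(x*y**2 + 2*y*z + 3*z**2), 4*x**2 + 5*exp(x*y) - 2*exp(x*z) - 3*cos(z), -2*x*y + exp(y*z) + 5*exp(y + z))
(2*x*exp(x*z) - 2*x + z*exp(y*z) + 5*exp(y + z) - 3*sin(z), 2*x*(y + 3*z) + 2*y, -2*x*(x*y + z) + 8*x + 5*y*exp(x*y) - 2*z*exp(x*z))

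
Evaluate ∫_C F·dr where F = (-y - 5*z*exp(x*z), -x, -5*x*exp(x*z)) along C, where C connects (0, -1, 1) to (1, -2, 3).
7 - 5*exp(3)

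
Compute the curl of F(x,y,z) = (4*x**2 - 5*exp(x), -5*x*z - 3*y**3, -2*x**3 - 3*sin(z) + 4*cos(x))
(5*x, 6*x**2 + 4*sin(x), -5*z)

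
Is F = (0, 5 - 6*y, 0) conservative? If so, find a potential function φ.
Yes, F is conservative. φ = y*(5 - 3*y)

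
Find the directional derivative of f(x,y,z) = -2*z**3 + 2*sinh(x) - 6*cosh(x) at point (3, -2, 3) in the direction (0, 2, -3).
162*sqrt(13)/13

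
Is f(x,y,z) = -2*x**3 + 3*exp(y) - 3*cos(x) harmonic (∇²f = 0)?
No, ∇²f = -12*x + 3*exp(y) + 3*cos(x)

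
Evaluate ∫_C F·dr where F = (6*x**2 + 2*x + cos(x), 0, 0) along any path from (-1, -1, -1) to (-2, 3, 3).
-11 - sin(2) + sin(1)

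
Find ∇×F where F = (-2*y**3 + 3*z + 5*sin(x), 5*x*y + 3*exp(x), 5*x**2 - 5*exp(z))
(0, 3 - 10*x, 6*y**2 + 5*y + 3*exp(x))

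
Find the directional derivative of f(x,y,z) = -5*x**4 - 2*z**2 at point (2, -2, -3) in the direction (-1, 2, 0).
32*sqrt(5)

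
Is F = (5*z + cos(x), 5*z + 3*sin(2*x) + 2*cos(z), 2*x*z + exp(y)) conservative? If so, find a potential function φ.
No, ∇×F = (exp(y) + 2*sin(z) - 5, 5 - 2*z, 6*cos(2*x)) ≠ 0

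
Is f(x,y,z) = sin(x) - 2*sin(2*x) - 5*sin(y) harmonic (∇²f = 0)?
No, ∇²f = -sin(x) + 8*sin(2*x) + 5*sin(y)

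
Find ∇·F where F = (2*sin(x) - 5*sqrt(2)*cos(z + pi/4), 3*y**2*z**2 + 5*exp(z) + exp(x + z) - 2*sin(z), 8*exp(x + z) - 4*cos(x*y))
6*y*z**2 + 8*exp(x + z) + 2*cos(x)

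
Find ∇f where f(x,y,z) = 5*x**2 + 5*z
(10*x, 0, 5)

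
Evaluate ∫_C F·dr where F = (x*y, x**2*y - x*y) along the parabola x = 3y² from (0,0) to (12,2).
996/5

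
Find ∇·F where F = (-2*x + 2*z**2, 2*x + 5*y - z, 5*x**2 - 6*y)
3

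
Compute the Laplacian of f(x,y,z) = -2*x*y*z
0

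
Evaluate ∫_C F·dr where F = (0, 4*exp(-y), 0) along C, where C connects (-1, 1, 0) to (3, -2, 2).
4*(1 - exp(3))*exp(-1)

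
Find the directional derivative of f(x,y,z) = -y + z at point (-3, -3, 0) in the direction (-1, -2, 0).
2*sqrt(5)/5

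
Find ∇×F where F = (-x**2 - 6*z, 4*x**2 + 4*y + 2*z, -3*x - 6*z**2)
(-2, -3, 8*x)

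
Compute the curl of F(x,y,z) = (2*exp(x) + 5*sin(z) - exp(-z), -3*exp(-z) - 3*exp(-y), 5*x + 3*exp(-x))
(-3*exp(-z), 5*cos(z) - 5 + exp(-z) + 3*exp(-x), 0)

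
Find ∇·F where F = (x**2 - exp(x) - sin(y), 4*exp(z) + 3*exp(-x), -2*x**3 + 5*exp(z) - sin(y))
2*x - exp(x) + 5*exp(z)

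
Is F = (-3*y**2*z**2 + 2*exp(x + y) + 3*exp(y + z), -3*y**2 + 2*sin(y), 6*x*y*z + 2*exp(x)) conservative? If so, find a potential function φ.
No, ∇×F = (6*x*z, -6*y**2*z - 6*y*z - 2*exp(x) + 3*exp(y + z), 6*y*z**2 - 2*exp(x + y) - 3*exp(y + z)) ≠ 0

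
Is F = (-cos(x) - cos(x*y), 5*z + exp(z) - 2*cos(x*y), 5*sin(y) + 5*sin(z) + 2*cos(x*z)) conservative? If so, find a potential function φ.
No, ∇×F = (-exp(z) + 5*cos(y) - 5, 2*z*sin(x*z), (-x + 2*y)*sin(x*y)) ≠ 0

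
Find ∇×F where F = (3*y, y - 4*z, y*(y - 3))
(2*y + 1, 0, -3)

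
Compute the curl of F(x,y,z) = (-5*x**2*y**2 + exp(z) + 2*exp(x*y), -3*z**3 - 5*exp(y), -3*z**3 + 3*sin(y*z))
(3*z*(3*z + cos(y*z)), exp(z), 2*x*(5*x*y - exp(x*y)))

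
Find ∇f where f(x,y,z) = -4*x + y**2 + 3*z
(-4, 2*y, 3)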